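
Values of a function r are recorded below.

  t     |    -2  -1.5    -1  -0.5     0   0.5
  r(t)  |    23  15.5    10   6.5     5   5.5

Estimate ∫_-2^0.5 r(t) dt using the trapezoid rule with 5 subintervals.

25.625

Δt = 0.5.
T_5 = (0.5/2)·[23 + 2·15.5 + 2·10 + 2·6.5 + 2·5 + 5.5] = 25.625.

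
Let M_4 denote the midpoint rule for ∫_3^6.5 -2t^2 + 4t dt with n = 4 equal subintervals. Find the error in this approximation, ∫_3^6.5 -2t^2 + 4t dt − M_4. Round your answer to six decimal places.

Exact integral: ∫_3^6.5 f(t) dt ≈ -98.58333333.
M_4 = -98.13671875.
Error ≈ -98.58333333 − (-98.13671875) ≈ -0.446615.

-0.446615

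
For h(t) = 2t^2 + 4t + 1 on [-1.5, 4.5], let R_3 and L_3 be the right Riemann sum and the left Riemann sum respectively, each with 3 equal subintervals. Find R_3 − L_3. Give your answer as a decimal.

R_3 = 173.
L_3 = 53.
R_3 − L_3 = 120.

120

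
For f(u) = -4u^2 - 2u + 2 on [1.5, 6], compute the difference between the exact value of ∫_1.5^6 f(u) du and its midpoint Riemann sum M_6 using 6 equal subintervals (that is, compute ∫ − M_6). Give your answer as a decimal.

-0.84375

Exact integral: ∫_1.5^6 f(u) du = -308.25.
M_6 = -307.40625.
Error = -308.25 − (-307.40625) = -0.84375.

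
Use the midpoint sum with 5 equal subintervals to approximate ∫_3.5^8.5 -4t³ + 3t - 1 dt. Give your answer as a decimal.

Δt = (8.5 − 3.5)/5 = 1.
Midpoints: 4, 5, 6, 7, 8.
f(4) = -245, f(5) = -486, f(6) = -847, f(7) = -1352, f(8) = -2025.
Sum = Δt · [f(4) + f(5) + f(6) + f(7) + f(8)].
Sum = -4955.

-4955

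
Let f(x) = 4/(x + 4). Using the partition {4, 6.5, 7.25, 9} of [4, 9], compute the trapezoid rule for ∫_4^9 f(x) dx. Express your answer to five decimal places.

Subinterval widths: 2.5, 0.75, 1.75.
f(4) = 0.5, f(6.5) = 8/21, f(7.25) = 16/45, f(9) = 4/13.
On each subinterval the trapezoid contributes (Δx_i/2)·[f(x_{i-1}) + f(x_i)].
Sum ≈ 1.95772.

1.95772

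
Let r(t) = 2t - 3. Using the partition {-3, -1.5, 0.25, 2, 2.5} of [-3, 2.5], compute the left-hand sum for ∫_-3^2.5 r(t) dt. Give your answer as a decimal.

-27.875

Subinterval widths: 1.5, 1.75, 1.75, 0.5.
Left endpoints: -3, -1.5, 0.25, 2.
r(-3) = -9, r(-1.5) = -6, r(0.25) = -2.5, r(2) = 1.
Sum = Σ Δt_i · r(t_i).
Sum = -27.875.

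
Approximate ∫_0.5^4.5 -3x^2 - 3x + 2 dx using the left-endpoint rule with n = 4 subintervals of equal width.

-79

Δx = (4.5 − 0.5)/4 = 1.
Left endpoints: 0.5, 1.5, 2.5, 3.5.
f(0.5) = -0.25, f(1.5) = -9.25, f(2.5) = -24.25, f(3.5) = -45.25.
Sum = Δx · [f(0.5) + f(1.5) + f(2.5) + f(3.5)].
Sum = -79.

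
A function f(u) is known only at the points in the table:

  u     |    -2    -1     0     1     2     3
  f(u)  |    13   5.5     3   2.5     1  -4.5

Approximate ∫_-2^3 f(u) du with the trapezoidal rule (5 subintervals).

16.25

Δu = 1.
T_5 = (1/2)·[13 + 2·5.5 + 2·3 + 2·2.5 + 2·1 + (-4.5)] = 16.25.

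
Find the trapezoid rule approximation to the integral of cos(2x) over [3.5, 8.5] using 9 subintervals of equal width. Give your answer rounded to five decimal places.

-0.72418

Δx = (8.5 − 3.5)/9 = 5/9.
f(3.5) ≈ 0.75390, f(73/18) ≈ -0.25431, f(83/18) ≈ -0.97956, f(31/6) ≈ -0.61489, f(103/18) ≈ 0.43395, f(113/18) ≈ 0.99994, f(41/6) ≈ 0.45333, f(133/18) ≈ -0.59769, f(143/18) ≈ -0.98368, f(8.5) ≈ -0.27516.
T_9 = (Δx/2)·[f(x_0) + 2f(x_1) + ... + 2f(x_{8}) + f(x_9)].
Sum ≈ -0.72418.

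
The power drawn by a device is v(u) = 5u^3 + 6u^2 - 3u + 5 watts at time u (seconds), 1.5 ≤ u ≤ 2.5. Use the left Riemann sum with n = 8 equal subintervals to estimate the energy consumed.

60.953125

Δu = (2.5 − 1.5)/8 = 0.125.
Left endpoints: 1.5, 1.625, 1.75, 1.875, 2, 2.125, 2.25, 2.375.
v(1.5) = 30.875, v(1.625) = 19161/512, v(1.75) = 44.921875, v(1.875) = 27355/512, v(2) = 63, v(2.125) = 37733/512, v(2.25) = 85.578125, v(2.375) = 50535/512.
Sum = Δu · [v(1.5) + v(1.625) + v(1.75) + ...].
Sum = 60.953125.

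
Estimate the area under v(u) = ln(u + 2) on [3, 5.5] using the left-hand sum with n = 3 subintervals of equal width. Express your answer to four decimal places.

Δu = (5.5 − 3)/3 = 5/6.
Left endpoints: 3, 23/6, 14/3.
v(3) ≈ 1.6094, v(23/6) ≈ 1.7636, v(14/3) ≈ 1.8971.
Sum = Δu · [v(3) + v(23/6) + v(14/3)].
Sum ≈ 4.3918.

4.3918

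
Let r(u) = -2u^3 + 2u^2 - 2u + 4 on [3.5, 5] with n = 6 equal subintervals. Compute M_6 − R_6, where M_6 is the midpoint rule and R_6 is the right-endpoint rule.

M_6 = -189.28515625.
R_6 = -207.5546875.
M_6 − R_6 = 18.26953125.

18.26953125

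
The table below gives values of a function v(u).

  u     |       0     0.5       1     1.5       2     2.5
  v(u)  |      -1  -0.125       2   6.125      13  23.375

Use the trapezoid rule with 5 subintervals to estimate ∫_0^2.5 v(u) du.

16.09375

Δu = 0.5.
T_5 = (0.5/2)·[(-1) + 2·(-0.125) + 2·2 + 2·6.125 + 2·13 + 23.375] = 16.09375.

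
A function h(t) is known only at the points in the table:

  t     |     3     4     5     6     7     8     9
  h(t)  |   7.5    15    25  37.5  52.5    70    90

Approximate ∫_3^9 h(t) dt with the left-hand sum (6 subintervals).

207.5

Δt = 1.
Sum = 1·[7.5 + 15 + 25 + 37.5 + 52.5 + 70] = 207.5.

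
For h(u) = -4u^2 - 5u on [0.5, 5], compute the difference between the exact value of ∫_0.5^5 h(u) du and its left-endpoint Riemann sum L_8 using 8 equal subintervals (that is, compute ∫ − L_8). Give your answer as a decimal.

Exact integral: ∫_0.5^5 h(u) du = -228.375.
L_8 = -195.15234375.
Error = -228.375 − (-195.15234375) = -33.22265625.

-33.22265625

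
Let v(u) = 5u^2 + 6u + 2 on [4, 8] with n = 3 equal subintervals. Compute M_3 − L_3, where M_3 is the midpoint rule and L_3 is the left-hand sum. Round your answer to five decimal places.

M_3 ≈ 895.7037037.
L_3 ≈ 728.5925926.
M_3 − L_3 ≈ 167.11111.

167.11111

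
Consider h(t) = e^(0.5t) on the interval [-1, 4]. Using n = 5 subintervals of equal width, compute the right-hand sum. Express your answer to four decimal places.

Δt = (4 − (-1))/5 = 1.
Right endpoints: 0, 1, 2, 3, 4.
h(0) ≈ 1.0000, h(1) ≈ 1.6487, h(2) ≈ 2.7183, h(3) ≈ 4.4817, h(4) ≈ 7.3891.
Sum = Δt · [h(0) + h(1) + h(2) + h(3) + h(4)].
Sum ≈ 17.2377.

17.2377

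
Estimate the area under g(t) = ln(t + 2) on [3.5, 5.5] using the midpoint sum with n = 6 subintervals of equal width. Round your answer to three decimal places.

Δt = (5.5 − 3.5)/6 = 1/3.
Midpoints: 11/3, 4, 13/3, 14/3, 5, 16/3.
g(11/3) ≈ 1.735, g(4) ≈ 1.792, g(13/3) ≈ 1.846, g(14/3) ≈ 1.897, g(5) ≈ 1.946, g(16/3) ≈ 1.992.
Sum = Δt · [g(11/3) + g(4) + g(13/3) + ...].
Sum ≈ 3.736.

3.736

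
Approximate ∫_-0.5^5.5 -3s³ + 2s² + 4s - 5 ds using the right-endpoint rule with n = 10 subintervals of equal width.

Δs = (5.5 − (-0.5))/10 = 0.6.
Right endpoints: 0.1, 0.7, 1.3, 1.9, 2.5, 3.1, 3.7, 4.3, 4.9, 5.5.
f(0.1) = -4.583, f(0.7) = -2.249, f(1.3) = -3.011, f(1.9) = -10.757, f(2.5) = -29.375, f(3.1) = -62.753, f(3.7) = -114.779, f(4.3) = -189.341, f(4.9) = -290.327, f(5.5) = -421.625.
Sum = Δs · [f(0.1) + f(0.7) + f(1.3) + ...].
Sum = -677.28.

-677.28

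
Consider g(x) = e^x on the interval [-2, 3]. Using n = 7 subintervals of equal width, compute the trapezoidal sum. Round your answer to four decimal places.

20.7913

Δx = (3 − (-2))/7 = 5/7.
g(-2) ≈ 0.1353, g(-9/7) ≈ 0.2765, g(-4/7) ≈ 0.5647, g(1/7) ≈ 1.1536, g(6/7) ≈ 2.3564, g(11/7) ≈ 4.8135, g(16/7) ≈ 9.8327, g(3) ≈ 20.0855.
T_7 = (Δx/2)·[g(x_0) + 2g(x_1) + ... + 2g(x_{6}) + g(x_7)].
Sum ≈ 20.7913.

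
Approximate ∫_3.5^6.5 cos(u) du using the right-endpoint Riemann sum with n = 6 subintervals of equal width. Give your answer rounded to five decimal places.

Δu = (6.5 − 3.5)/6 = 0.5.
Right endpoints: 4, 4.5, 5, 5.5, 6, 6.5.
f(4) ≈ -0.65364, f(4.5) ≈ -0.21080, f(5) ≈ 0.28366, f(5.5) ≈ 0.70867, f(6) ≈ 0.96017, f(6.5) ≈ 0.97659.
Sum = Δu · [f(4) + f(4.5) + f(5) + ...].
Sum ≈ 1.03233.

1.03233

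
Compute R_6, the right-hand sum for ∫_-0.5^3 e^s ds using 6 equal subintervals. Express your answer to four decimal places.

25.7096

Δs = (3 − (-0.5))/6 = 7/12.
Right endpoints: 1/12, 2/3, 1.25, 11/6, 29/12, 3.
f(1/12) ≈ 1.0869, f(2/3) ≈ 1.9477, f(1.25) ≈ 3.4903, f(11/6) ≈ 6.2547, f(29/12) ≈ 11.2084, f(3) ≈ 20.0855.
Sum = Δs · [f(1/12) + f(2/3) + f(1.25) + ...].
Sum ≈ 25.7096.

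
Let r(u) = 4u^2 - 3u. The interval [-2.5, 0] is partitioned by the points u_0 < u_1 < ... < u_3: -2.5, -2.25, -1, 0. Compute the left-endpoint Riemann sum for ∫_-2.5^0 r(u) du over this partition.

48.875

Subinterval widths: 0.25, 1.25, 1.
Left endpoints: -2.5, -2.25, -1.
r(-2.5) = 32.5, r(-2.25) = 27, r(-1) = 7.
Sum = Σ Δu_i · r(u_i).
Sum = 48.875.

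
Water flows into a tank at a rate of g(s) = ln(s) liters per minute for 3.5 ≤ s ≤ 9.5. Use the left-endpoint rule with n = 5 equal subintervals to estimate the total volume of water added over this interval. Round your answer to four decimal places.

10.3820

Δs = (9.5 − 3.5)/5 = 1.2.
Left endpoints: 3.5, 4.7, 5.9, 7.1, 8.3.
g(3.5) ≈ 1.2528, g(4.7) ≈ 1.5476, g(5.9) ≈ 1.7750, g(7.1) ≈ 1.9601, g(8.3) ≈ 2.1163.
Sum = Δs · [g(3.5) + g(4.7) + g(5.9) + g(7.1) + g(8.3)].
Sum ≈ 10.3820.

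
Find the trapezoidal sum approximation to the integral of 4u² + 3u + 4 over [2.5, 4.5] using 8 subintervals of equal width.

129.75

Δu = (4.5 − 2.5)/8 = 0.25.
f(2.5) = 36.5, f(2.75) = 42.5, f(3) = 49, f(3.25) = 56, f(3.5) = 63.5, f(3.75) = 71.5, f(4) = 80, f(4.25) = 89, f(4.5) = 98.5.
T_8 = (Δu/2)·[f(u_0) + 2f(u_1) + ... + 2f(u_{7}) + f(u_8)].
Sum = 129.75.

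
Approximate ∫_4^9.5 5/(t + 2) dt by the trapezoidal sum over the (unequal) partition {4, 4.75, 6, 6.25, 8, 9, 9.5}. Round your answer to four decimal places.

Subinterval widths: 0.75, 1.25, 0.25, 1.75, 1, 0.5.
f(4) = 5/6, f(4.75) = 20/27, f(6) = 0.625, f(6.25) = 20/33, f(8) = 0.5, f(9) = 5/11, f(9.5) = 10/23.
On each subinterval the trapezoid contributes (Δt_i/2)·[f(t_{i-1}) + f(t_i)].
Sum ≈ 3.2652.

3.2652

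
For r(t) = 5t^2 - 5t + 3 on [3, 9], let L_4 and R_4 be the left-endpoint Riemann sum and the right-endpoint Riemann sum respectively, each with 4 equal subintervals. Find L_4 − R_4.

L_4 = 771.75.
R_4 = 1266.75.
L_4 − R_4 = -495.

-495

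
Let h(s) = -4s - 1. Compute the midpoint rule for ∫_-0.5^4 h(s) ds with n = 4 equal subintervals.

Δs = (4 − (-0.5))/4 = 1.125.
Midpoints: 0.0625, 1.1875, 2.3125, 3.4375.
h(0.0625) = -1.25, h(1.1875) = -5.75, h(2.3125) = -10.25, h(3.4375) = -14.75.
Sum = Δs · [h(0.0625) + h(1.1875) + h(2.3125) + h(3.4375)].
Sum = -36.

-36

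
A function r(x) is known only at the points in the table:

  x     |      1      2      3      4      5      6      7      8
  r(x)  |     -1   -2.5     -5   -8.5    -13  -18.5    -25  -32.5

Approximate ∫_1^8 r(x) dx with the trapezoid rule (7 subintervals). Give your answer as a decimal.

-89.25

Δx = 1.
T_7 = (1/2)·[(-1) + 2·(-2.5) + 2·(-5) + 2·(-8.5) + 2·(-13) + 2·(-18.5) + 2·(-25) + (-32.5)] = -89.25.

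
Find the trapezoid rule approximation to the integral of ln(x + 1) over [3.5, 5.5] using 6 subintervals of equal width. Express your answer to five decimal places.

Δx = (5.5 − 3.5)/6 = 1/3.
f(3.5) ≈ 1.50408, f(23/6) ≈ 1.57554, f(25/6) ≈ 1.64223, f(4.5) ≈ 1.70475, f(29/6) ≈ 1.76359, f(31/6) ≈ 1.81916, f(5.5) ≈ 1.87180.
T_6 = (Δx/2)·[f(x_0) + 2f(x_1) + ... + 2f(x_{5}) + f(x_6)].
Sum ≈ 3.39773.

3.39773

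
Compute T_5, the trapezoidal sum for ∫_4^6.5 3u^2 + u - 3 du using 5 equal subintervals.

Δu = (6.5 − 4)/5 = 0.5.
f(4) = 49, f(4.5) = 62.25, f(5) = 77, f(5.5) = 93.25, f(6) = 111, f(6.5) = 130.25.
T_5 = (Δu/2)·[f(u_0) + 2f(u_1) + ... + 2f(u_{4}) + f(u_5)].
Sum = 216.5625.

216.5625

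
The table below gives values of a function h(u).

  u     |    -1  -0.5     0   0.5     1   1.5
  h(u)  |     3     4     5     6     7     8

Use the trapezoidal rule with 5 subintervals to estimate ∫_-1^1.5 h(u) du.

13.75

Δu = 0.5.
T_5 = (0.5/2)·[3 + 2·4 + 2·5 + 2·6 + 2·7 + 8] = 13.75.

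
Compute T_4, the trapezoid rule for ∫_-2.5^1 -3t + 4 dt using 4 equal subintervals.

Δt = (1 − (-2.5))/4 = 0.875.
f(-2.5) = 11.5, f(-1.625) = 8.875, f(-0.75) = 6.25, f(0.125) = 3.625, f(1) = 1.
T_4 = (Δt/2)·[f(t_0) + 2f(t_1) + 2f(t_2) + 2f(t_3) + f(t_4)].
Sum = 21.875.

21.875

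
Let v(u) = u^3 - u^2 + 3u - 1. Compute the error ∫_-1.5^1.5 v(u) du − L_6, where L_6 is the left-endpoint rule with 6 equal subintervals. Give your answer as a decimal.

4.0625

Exact integral: ∫_-1.5^1.5 v(u) du = -5.25.
L_6 = -9.3125.
Error = -5.25 − (-9.3125) = 4.0625.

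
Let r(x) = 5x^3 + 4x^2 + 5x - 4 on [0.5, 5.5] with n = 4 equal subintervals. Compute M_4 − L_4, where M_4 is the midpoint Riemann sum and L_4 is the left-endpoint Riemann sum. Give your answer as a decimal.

514.453125

M_4 = 1388.515625.
L_4 = 874.0625.
M_4 − L_4 = 514.453125.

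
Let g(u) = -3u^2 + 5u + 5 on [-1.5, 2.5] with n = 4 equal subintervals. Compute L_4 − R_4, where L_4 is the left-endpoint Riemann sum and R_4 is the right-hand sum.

L_4 = 5.
R_4 = 13.
L_4 − R_4 = -8.

-8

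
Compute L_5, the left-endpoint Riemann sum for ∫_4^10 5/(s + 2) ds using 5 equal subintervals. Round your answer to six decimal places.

Δs = (10 − 4)/5 = 1.2.
Left endpoints: 4, 5.2, 6.4, 7.6, 8.8.
f(4) = 5/6, f(5.2) = 25/36, f(6.4) = 25/42, f(7.6) = 25/48, f(8.8) = 25/54.
Sum = Δs · [f(4) + f(5.2) + f(6.4) + f(7.6) + f(8.8)].
Sum ≈ 3.728175.

3.728175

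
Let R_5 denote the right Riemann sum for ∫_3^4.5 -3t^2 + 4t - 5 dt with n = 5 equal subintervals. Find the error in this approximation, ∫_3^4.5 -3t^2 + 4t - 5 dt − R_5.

Exact integral: ∫_3^4.5 f(t) dt = -49.125.
R_5 = -53.355.
Error = -49.125 − (-53.355) = 4.23.

4.23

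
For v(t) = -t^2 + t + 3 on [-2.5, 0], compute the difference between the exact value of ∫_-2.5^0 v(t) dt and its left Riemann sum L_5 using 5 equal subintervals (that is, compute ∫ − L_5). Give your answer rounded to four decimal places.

Exact integral: ∫_-2.5^0 v(t) dt ≈ -0.833333.
L_5 = -3.125.
Error ≈ -0.833333 − (-3.125) ≈ 2.2917.

2.2917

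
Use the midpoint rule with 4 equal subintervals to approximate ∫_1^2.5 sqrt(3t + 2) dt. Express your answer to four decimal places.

4.0234

Δt = (2.5 − 1)/4 = 0.375.
Midpoints: 1.1875, 1.5625, 1.9375, 2.3125.
f(1.1875) ≈ 2.3585, f(1.5625) ≈ 2.5860, f(1.9375) ≈ 2.7951, f(2.3125) ≈ 2.9896.
Sum = Δt · [f(1.1875) + f(1.5625) + f(1.9375) + f(2.3125)].
Sum ≈ 4.0234.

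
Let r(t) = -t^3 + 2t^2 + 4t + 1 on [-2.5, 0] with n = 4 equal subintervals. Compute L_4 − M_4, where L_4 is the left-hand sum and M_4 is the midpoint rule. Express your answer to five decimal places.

7.06787

L_4 ≈ 16.7822266.
M_4 ≈ 9.7143555.
L_4 − M_4 ≈ 7.06787.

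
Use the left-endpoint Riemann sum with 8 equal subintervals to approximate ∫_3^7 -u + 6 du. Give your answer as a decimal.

5

Δu = (7 − 3)/8 = 0.5.
Left endpoints: 3, 3.5, 4, 4.5, 5, 5.5, 6, 6.5.
f(3) = 3, f(3.5) = 2.5, f(4) = 2, f(4.5) = 1.5, f(5) = 1, f(5.5) = 0.5, f(6) = 0, f(6.5) = -0.5.
Sum = Δu · [f(3) + f(3.5) + f(4) + ...].
Sum = 5.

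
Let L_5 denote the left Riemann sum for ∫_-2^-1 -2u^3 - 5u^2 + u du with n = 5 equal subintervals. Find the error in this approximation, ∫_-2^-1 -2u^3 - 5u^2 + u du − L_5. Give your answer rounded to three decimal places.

Exact integral: ∫_-2^-1 f(u) du ≈ -5.66667.
L_5 = -5.84.
Error ≈ -5.66667 − (-5.84) ≈ 0.173.

0.173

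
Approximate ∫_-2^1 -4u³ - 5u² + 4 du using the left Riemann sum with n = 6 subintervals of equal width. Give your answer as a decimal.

17.375

Δu = (1 − (-2))/6 = 0.5.
Left endpoints: -2, -1.5, -1, -0.5, 0, 0.5.
f(-2) = 16, f(-1.5) = 6.25, f(-1) = 3, f(-0.5) = 3.25, f(0) = 4, f(0.5) = 2.25.
Sum = Δu · [f(-2) + f(-1.5) + f(-1) + ...].
Sum = 17.375.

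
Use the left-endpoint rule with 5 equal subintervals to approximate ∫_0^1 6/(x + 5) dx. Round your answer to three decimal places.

1.114

Δx = (1 − 0)/5 = 0.2.
Left endpoints: 0, 0.2, 0.4, 0.6, 0.8.
f(0) = 1.2, f(0.2) = 15/13, f(0.4) = 10/9, f(0.6) = 15/14, f(0.8) = 30/29.
Sum = Δx · [f(0) + f(0.2) + f(0.4) + f(0.6) + f(0.8)].
Sum ≈ 1.114.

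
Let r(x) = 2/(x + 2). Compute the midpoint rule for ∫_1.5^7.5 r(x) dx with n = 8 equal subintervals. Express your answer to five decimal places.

1.99378

Δx = (7.5 − 1.5)/8 = 0.75.
Midpoints: 1.875, 2.625, 3.375, 4.125, 4.875, 5.625, 6.375, 7.125.
r(1.875) = 16/31, r(2.625) = 16/37, r(3.375) = 16/43, r(4.125) = 16/49, r(4.875) = 16/55, r(5.625) = 16/61, r(6.375) = 16/67, r(7.125) = 16/73.
Sum = Δx · [r(1.875) + r(2.625) + r(3.375) + ...].
Sum ≈ 1.99378.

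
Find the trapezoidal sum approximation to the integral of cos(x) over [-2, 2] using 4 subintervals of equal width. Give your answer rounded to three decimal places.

Δx = (2 − (-2))/4 = 1.
f(-2) ≈ -0.416, f(-1) ≈ 0.540, f(0) ≈ 1.000, f(1) ≈ 0.540, f(2) ≈ -0.416.
T_4 = (Δx/2)·[f(x_0) + 2f(x_1) + 2f(x_2) + 2f(x_3) + f(x_4)].
Sum ≈ 1.664.

1.664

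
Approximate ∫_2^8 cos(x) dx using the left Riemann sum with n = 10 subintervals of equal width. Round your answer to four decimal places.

-0.0035

Δx = (8 − 2)/10 = 0.6.
Left endpoints: 2, 2.6, 3.2, 3.8, 4.4, 5, 5.6, 6.2, 6.8, 7.4.
f(2) ≈ -0.4161, f(2.6) ≈ -0.8569, f(3.2) ≈ -0.9983, f(3.8) ≈ -0.7910, f(4.4) ≈ -0.3073, f(5) ≈ 0.2837, f(5.6) ≈ 0.7756, f(6.2) ≈ 0.9965, f(6.8) ≈ 0.8694, f(7.4) ≈ 0.4385.
Sum = Δx · [f(2) + f(2.6) + f(3.2) + ...].
Sum ≈ -0.0035.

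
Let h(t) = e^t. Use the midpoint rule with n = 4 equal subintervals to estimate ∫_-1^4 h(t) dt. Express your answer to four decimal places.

50.8542

Δt = (4 − (-1))/4 = 1.25.
Midpoints: -0.375, 0.875, 2.125, 3.375.
h(-0.375) ≈ 0.6873, h(0.875) ≈ 2.3989, h(2.125) ≈ 8.3729, h(3.375) ≈ 29.2243.
Sum = Δt · [h(-0.375) + h(0.875) + h(2.125) + h(3.375)].
Sum ≈ 50.8542.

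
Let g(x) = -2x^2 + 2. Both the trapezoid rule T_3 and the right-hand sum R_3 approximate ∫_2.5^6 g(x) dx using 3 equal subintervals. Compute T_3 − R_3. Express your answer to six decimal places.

34.708333

T_3 ≈ -128.17129630.
R_3 ≈ -162.87962963.
T_3 − R_3 ≈ 34.708333.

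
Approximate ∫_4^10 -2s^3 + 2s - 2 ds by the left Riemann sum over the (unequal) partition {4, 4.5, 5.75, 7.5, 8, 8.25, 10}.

Subinterval widths: 0.5, 1.25, 1.75, 0.5, 0.25, 1.75.
Left endpoints: 4, 4.5, 5.75, 7.5, 8, 8.25.
f(4) = -122, f(4.5) = -175.25, f(5.75) = -370.71875, f(7.5) = -830.75, f(8) = -1010, f(8.25) = -1108.53125.
Sum = Σ Δs_i · f(s_i).
Sum = -3536.625.

-3536.625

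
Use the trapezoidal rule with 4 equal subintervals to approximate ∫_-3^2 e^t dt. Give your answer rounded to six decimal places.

8.270908

Δt = (2 − (-3))/4 = 1.25.
f(-3) ≈ 0.049787, f(-1.75) ≈ 0.173774, f(-0.5) ≈ 0.606531, f(0.75) ≈ 2.117000, f(2) ≈ 7.389056.
T_4 = (Δt/2)·[f(t_0) + 2f(t_1) + 2f(t_2) + 2f(t_3) + f(t_4)].
Sum ≈ 8.270908.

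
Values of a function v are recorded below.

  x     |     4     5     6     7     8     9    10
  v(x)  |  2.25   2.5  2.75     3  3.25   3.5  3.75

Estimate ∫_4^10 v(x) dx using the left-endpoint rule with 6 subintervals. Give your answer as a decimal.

Δx = 1.
Sum = 1·[2.25 + 2.5 + 2.75 + 3 + 3.25 + 3.5] = 17.25.

17.25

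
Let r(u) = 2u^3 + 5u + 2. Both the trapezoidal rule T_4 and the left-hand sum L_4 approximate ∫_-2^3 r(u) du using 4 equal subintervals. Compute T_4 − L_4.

59.375

T_4 = 58.90625.
L_4 = -0.46875.
T_4 − L_4 = 59.375.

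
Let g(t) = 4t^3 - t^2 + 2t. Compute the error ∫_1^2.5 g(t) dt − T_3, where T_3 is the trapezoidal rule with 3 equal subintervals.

-1.25

Exact integral: ∫_1^2.5 g(t) dt = 38.4375.
T_3 = 39.6875.
Error = 38.4375 − 39.6875 = -1.25.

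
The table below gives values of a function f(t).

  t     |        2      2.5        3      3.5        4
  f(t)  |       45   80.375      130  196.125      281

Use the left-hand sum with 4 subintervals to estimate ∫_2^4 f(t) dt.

225.75

Δt = 0.5.
Sum = 0.5·[45 + 80.375 + 130 + 196.125] = 225.75.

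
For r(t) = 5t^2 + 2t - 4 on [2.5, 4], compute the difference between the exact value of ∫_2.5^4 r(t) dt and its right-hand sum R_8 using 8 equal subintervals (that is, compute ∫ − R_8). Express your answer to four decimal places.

Exact integral: ∫_2.5^4 r(t) dt = 84.375.
R_8 ≈ 89.270508.
Error ≈ 84.375 − 89.270508 ≈ -4.8955.

-4.8955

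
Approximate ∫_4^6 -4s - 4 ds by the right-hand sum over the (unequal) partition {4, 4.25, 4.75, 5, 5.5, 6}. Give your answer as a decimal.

-49.75

Subinterval widths: 0.25, 0.5, 0.25, 0.5, 0.5.
Right endpoints: 4.25, 4.75, 5, 5.5, 6.
f(4.25) = -21, f(4.75) = -23, f(5) = -24, f(5.5) = -26, f(6) = -28.
Sum = Σ Δs_i · f(s_i).
Sum = -49.75.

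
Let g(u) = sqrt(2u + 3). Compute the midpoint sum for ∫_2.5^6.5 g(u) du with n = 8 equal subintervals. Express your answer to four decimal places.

Δu = (6.5 − 2.5)/8 = 0.5.
Midpoints: 2.75, 3.25, 3.75, 4.25, 4.75, 5.25, 5.75, 6.25.
g(2.75) ≈ 2.9155, g(3.25) ≈ 3.0822, g(3.75) ≈ 3.2404, g(4.25) ≈ 3.3912, g(4.75) ≈ 3.5355, g(5.25) ≈ 3.6742, g(5.75) ≈ 3.8079, g(6.25) ≈ 3.9370.
Sum = Δu · [g(2.75) + g(3.25) + g(3.75) + ...].
Sum ≈ 13.7919.

13.7919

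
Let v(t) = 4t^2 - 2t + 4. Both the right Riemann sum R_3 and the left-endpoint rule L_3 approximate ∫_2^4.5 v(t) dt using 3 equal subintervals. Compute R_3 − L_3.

R_3 ≈ 130.740741.
L_3 ≈ 80.740741.
R_3 − L_3 = 50.

50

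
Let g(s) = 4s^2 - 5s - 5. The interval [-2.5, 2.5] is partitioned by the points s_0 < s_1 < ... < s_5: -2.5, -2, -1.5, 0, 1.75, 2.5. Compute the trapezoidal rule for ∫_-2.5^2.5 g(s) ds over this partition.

22.9375

Subinterval widths: 0.5, 0.5, 1.5, 1.75, 0.75.
g(-2.5) = 32.5, g(-2) = 21, g(-1.5) = 11.5, g(0) = -5, g(1.75) = -1.5, g(2.5) = 7.5.
On each subinterval the trapezoid contributes (Δs_i/2)·[g(s_{i-1}) + g(s_i)].
Sum = 22.9375.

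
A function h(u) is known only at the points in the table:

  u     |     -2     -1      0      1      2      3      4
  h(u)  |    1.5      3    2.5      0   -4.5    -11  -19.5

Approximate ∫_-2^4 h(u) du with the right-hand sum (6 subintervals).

Δu = 1.
Sum = 1·[3 + 2.5 + 0 + (-4.5) + (-11) + (-19.5)] = -29.5.

-29.5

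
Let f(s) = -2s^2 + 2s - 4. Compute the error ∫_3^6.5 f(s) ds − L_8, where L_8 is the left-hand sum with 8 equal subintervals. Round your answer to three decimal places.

Exact integral: ∫_3^6.5 f(s) ds ≈ -145.83333.
L_8 ≈ -133.04102.
Error ≈ -145.83333 − (-133.04102) ≈ -12.792.

-12.792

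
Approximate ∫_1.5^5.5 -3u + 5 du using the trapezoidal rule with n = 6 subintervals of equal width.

Δu = (5.5 − 1.5)/6 = 2/3.
f(1.5) = 0.5, f(13/6) = -1.5, f(17/6) = -3.5, f(3.5) = -5.5, f(25/6) = -7.5, f(29/6) = -9.5, f(5.5) = -11.5.
T_6 = (Δu/2)·[f(u_0) + 2f(u_1) + ... + 2f(u_{5}) + f(u_6)].
Sum = -22.

-22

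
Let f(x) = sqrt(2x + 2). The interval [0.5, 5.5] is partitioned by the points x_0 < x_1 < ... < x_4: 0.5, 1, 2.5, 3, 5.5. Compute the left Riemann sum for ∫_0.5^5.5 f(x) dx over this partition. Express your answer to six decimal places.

12.259969

Subinterval widths: 0.5, 1.5, 0.5, 2.5.
Left endpoints: 0.5, 1, 2.5, 3.
f(0.5) ≈ 1.732051, f(1) ≈ 2.000000, f(2.5) ≈ 2.645751, f(3) ≈ 2.828427.
Sum = Σ Δx_i · f(x_i).
Sum ≈ 12.259969.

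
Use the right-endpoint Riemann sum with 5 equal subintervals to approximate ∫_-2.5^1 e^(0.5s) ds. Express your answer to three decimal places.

3.229

Δs = (1 − (-2.5))/5 = 0.7.
Right endpoints: -1.8, -1.1, -0.4, 0.3, 1.
f(-1.8) ≈ 0.407, f(-1.1) ≈ 0.577, f(-0.4) ≈ 0.819, f(0.3) ≈ 1.162, f(1) ≈ 1.649.
Sum = Δs · [f(-1.8) + f(-1.1) + f(-0.4) + f(0.3) + f(1)].
Sum ≈ 3.229.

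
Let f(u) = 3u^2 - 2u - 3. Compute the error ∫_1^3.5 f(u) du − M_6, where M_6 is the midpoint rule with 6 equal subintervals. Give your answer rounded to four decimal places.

0.1085

Exact integral: ∫_1^3.5 f(u) du = 23.125.
M_6 ≈ 23.016493.
Error ≈ 23.125 − 23.016493 ≈ 0.1085.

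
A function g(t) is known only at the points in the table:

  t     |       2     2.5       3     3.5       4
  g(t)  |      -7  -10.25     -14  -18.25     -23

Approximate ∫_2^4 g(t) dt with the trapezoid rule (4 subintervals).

Δt = 0.5.
T_4 = (0.5/2)·[(-7) + 2·(-10.25) + 2·(-14) + 2·(-18.25) + (-23)] = -28.75.

-28.75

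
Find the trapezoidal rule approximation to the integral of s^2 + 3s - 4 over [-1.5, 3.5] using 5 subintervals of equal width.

Δs = (3.5 − (-1.5))/5 = 1.
f(-1.5) = -6.25, f(-0.5) = -5.25, f(0.5) = -2.25, f(1.5) = 2.75, f(2.5) = 9.75, f(3.5) = 18.75.
T_5 = (Δs/2)·[f(s_0) + 2f(s_1) + ... + 2f(s_{4}) + f(s_5)].
Sum = 11.25.

11.25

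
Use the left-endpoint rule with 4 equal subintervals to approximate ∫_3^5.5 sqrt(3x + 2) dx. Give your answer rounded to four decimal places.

9.2642

Δx = (5.5 − 3)/4 = 0.625.
Left endpoints: 3, 3.625, 4.25, 4.875.
f(3) ≈ 3.3166, f(3.625) ≈ 3.5882, f(4.25) ≈ 3.8406, f(4.875) ≈ 4.0774.
Sum = Δx · [f(3) + f(3.625) + f(4.25) + f(4.875)].
Sum ≈ 9.2642.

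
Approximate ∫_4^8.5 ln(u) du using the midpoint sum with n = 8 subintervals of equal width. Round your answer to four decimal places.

Δu = (8.5 − 4)/8 = 0.5625.
Midpoints: 4.28125, 4.84375, 5.40625, 5.96875, 6.53125, 7.09375, 7.65625, 8.21875.
f(4.28125) ≈ 1.4542, f(4.84375) ≈ 1.5777, f(5.40625) ≈ 1.6876, f(5.96875) ≈ 1.7865, f(6.53125) ≈ 1.8766, f(7.09375) ≈ 1.9592, f(7.65625) ≈ 2.0355, f(8.21875) ≈ 2.1064.
Sum = Δu · [f(4.28125) + f(4.84375) + f(5.40625) + ...].
Sum ≈ 8.1471.

8.1471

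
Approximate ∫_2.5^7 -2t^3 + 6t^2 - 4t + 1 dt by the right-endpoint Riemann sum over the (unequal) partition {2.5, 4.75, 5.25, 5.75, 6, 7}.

Subinterval widths: 2.25, 0.5, 0.5, 0.25, 1.
Right endpoints: 4.75, 5.25, 5.75, 6, 7.
f(4.75) = -96.96875, f(5.25) = -144.03125, f(5.75) = -203.84375, f(6) = -239, f(7) = -419.
Sum = Σ Δt_i · f(t_i).
Sum = -870.8671875.

-870.8671875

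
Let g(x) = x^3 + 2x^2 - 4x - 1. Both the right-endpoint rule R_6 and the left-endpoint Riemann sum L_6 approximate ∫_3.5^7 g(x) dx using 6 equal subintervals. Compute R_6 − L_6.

R_6 ≈ 794.23163.
L_6 ≈ 584.45038.
R_6 − L_6 = 209.78125.

209.78125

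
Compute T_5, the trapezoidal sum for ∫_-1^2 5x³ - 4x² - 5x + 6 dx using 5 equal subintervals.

Δx = (2 − (-1))/5 = 0.6.
f(-1) = 2, f(-0.4) = 7.04, f(0.2) = 4.88, f(0.8) = 2, f(1.4) = 4.88, f(2) = 20.
T_5 = (Δx/2)·[f(x_0) + 2f(x_1) + ... + 2f(x_{4}) + f(x_5)].
Sum = 17.88.

17.88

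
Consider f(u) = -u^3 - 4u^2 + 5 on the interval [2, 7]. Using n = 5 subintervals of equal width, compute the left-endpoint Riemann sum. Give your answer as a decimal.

Δu = (7 − 2)/5 = 1.
Left endpoints: 2, 3, 4, 5, 6.
f(2) = -19, f(3) = -58, f(4) = -123, f(5) = -220, f(6) = -355.
Sum = Δu · [f(2) + f(3) + f(4) + f(5) + f(6)].
Sum = -775.

-775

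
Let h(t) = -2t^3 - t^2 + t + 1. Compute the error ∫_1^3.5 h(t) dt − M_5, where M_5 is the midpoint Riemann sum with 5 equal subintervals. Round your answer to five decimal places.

Exact integral: ∫_1^3.5 h(t) dt ≈ -80.3645833.
M_5 = -79.609375.
Error ≈ -80.3645833 − (-79.609375) ≈ -0.75521.

-0.75521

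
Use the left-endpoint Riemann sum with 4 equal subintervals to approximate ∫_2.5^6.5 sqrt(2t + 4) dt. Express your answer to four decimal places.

Δt = (6.5 − 2.5)/4 = 1.
Left endpoints: 2.5, 3.5, 4.5, 5.5.
f(2.5) ≈ 3.0000, f(3.5) ≈ 3.3166, f(4.5) ≈ 3.6056, f(5.5) ≈ 3.8730.
Sum = Δt · [f(2.5) + f(3.5) + f(4.5) + f(5.5)].
Sum ≈ 13.7952.

13.7952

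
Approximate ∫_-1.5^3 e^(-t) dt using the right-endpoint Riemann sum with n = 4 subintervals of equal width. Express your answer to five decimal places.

Δt = (3 − (-1.5))/4 = 1.125.
Right endpoints: -0.375, 0.75, 1.875, 3.
f(-0.375) ≈ 1.45499, f(0.75) ≈ 0.47237, f(1.875) ≈ 0.15335, f(3) ≈ 0.04979.
Sum = Δt · [f(-0.375) + f(0.75) + f(1.875) + f(3)].
Sum ≈ 2.39681.

2.39681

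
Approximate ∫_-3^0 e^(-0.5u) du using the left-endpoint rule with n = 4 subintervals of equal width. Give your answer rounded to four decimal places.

8.3504

Δu = (0 − (-3))/4 = 0.75.
Left endpoints: -3, -2.25, -1.5, -0.75.
f(-3) ≈ 4.4817, f(-2.25) ≈ 3.0802, f(-1.5) ≈ 2.1170, f(-0.75) ≈ 1.4550.
Sum = Δu · [f(-3) + f(-2.25) + f(-1.5) + f(-0.75)].
Sum ≈ 8.3504.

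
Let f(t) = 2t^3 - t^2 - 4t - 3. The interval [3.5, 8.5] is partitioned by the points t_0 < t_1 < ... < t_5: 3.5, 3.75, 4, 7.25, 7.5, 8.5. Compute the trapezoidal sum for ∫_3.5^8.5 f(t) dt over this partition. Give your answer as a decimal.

Subinterval widths: 0.25, 0.25, 3.25, 0.25, 1.
f(3.5) = 56.5, f(3.75) = 73.40625, f(4) = 93, f(7.25) = 677.59375, f(7.5) = 754.5, f(8.5) = 1119.
On each subinterval the trapezoid contributes (Δt_i/2)·[f(t_{i-1}) + f(t_i)].
Sum = 2405.015625.

2405.015625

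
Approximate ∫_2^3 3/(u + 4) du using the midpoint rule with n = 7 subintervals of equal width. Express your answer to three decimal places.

0.462

Δu = (3 − 2)/7 = 1/7.
Midpoints: 29/14, 31/14, 33/14, 2.5, 37/14, 39/14, 41/14.
f(29/14) = 42/85, f(31/14) = 14/29, f(33/14) = 42/89, f(2.5) = 6/13, f(37/14) = 14/31, f(39/14) = 42/95, f(41/14) = 42/97.
Sum = Δu · [f(29/14) + f(31/14) + f(33/14) + ...].
Sum ≈ 0.462.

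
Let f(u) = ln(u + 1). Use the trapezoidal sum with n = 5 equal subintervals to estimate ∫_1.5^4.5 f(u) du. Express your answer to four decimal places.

Δu = (4.5 − 1.5)/5 = 0.6.
f(1.5) ≈ 0.9163, f(2.1) ≈ 1.1314, f(2.7) ≈ 1.3083, f(3.3) ≈ 1.4586, f(3.9) ≈ 1.5892, f(4.5) ≈ 1.7047.
T_5 = (Δu/2)·[f(u_0) + 2f(u_1) + ... + 2f(u_{4}) + f(u_5)].
Sum ≈ 4.0789.

4.0789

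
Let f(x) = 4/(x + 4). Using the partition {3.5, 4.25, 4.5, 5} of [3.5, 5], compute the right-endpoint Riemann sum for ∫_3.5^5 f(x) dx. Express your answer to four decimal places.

0.7035

Subinterval widths: 0.75, 0.25, 0.5.
Right endpoints: 4.25, 4.5, 5.
f(4.25) = 16/33, f(4.5) = 8/17, f(5) = 4/9.
Sum = Σ Δx_i · f(x_i).
Sum ≈ 0.7035.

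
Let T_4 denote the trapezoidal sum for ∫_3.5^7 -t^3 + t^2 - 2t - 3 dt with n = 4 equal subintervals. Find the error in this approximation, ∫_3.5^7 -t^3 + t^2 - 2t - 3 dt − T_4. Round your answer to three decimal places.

Exact integral: ∫_3.5^7 f(t) dt ≈ -509.94271.
T_4 ≈ -516.53027.
Error ≈ -509.94271 − (-516.53027) ≈ 6.588.

6.588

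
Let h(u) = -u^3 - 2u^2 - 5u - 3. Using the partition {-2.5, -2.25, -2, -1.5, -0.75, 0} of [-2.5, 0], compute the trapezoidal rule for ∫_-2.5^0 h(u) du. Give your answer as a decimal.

7.6015625

Subinterval widths: 0.25, 0.25, 0.5, 0.75, 0.75.
h(-2.5) = 12.625, h(-2.25) = 9.515625, h(-2) = 7, h(-1.5) = 3.375, h(-0.75) = 0.046875, h(0) = -3.
On each subinterval the trapezoid contributes (Δu_i/2)·[h(u_{i-1}) + h(u_i)].
Sum = 7.6015625.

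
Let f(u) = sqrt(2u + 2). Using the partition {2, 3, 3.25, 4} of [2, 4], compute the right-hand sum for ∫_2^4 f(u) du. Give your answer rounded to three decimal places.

5.929

Subinterval widths: 1, 0.25, 0.75.
Right endpoints: 3, 3.25, 4.
f(3) ≈ 2.828, f(3.25) ≈ 2.915, f(4) ≈ 3.162.
Sum = Σ Δu_i · f(u_i).
Sum ≈ 5.929.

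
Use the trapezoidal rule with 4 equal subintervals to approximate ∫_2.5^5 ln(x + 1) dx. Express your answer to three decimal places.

Δx = (5 − 2.5)/4 = 0.625.
f(2.5) ≈ 1.253, f(3.125) ≈ 1.417, f(3.75) ≈ 1.558, f(4.375) ≈ 1.682, f(5) ≈ 1.792.
T_4 = (Δx/2)·[f(x_0) + 2f(x_1) + 2f(x_2) + 2f(x_3) + f(x_4)].
Sum ≈ 3.862.

3.862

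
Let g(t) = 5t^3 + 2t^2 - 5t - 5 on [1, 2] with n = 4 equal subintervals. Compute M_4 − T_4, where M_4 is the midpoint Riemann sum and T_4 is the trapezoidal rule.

-0.3828125

M_4 = 10.7890625.
T_4 = 11.171875.
M_4 − T_4 = -0.3828125.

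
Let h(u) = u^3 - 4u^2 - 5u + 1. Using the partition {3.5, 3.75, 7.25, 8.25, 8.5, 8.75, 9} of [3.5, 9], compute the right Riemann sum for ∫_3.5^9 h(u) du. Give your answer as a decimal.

959.609375

Subinterval widths: 0.25, 3.5, 1, 0.25, 0.25, 0.25.
Right endpoints: 3.75, 7.25, 8.25, 8.5, 8.75, 9.
h(3.75) = -21.265625, h(7.25) = 135.578125, h(8.25) = 249.015625, h(8.5) = 283.625, h(8.75) = 320.921875, h(9) = 361.
Sum = Σ Δu_i · h(u_i).
Sum = 959.609375.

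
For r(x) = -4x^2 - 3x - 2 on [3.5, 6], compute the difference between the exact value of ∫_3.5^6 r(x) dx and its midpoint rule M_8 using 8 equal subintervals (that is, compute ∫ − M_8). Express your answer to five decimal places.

Exact integral: ∫_3.5^6 r(x) dx ≈ -271.4583333.
M_8 ≈ -271.3769531.
Error ≈ -271.4583333 − (-271.3769531) ≈ -0.08138.

-0.08138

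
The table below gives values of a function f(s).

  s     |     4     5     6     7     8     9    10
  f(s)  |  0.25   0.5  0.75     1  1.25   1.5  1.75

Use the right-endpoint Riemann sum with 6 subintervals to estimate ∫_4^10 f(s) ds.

6.75

Δs = 1.
Sum = 1·[0.5 + 0.75 + 1 + 1.25 + 1.5 + 1.75] = 6.75.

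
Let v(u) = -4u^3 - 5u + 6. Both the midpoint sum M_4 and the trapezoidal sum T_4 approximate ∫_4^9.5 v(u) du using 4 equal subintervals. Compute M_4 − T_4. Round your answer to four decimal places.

M_4 ≈ -7971.498047.
T_4 = -8182.06640625.
M_4 − T_4 ≈ 210.5684.

210.5684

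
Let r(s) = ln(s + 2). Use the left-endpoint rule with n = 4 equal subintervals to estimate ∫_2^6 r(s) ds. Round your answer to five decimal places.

6.73340

Δs = (6 − 2)/4 = 1.
Left endpoints: 2, 3, 4, 5.
r(2) ≈ 1.38629, r(3) ≈ 1.60944, r(4) ≈ 1.79176, r(5) ≈ 1.94591.
Sum = Δs · [r(2) + r(3) + r(4) + r(5)].
Sum ≈ 6.73340.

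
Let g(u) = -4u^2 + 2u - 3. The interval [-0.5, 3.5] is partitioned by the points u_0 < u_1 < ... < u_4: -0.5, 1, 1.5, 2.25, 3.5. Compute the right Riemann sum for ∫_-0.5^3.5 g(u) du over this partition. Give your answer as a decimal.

-82.3125

Subinterval widths: 1.5, 0.5, 0.75, 1.25.
Right endpoints: 1, 1.5, 2.25, 3.5.
g(1) = -5, g(1.5) = -9, g(2.25) = -18.75, g(3.5) = -45.
Sum = Σ Δu_i · g(u_i).
Sum = -82.3125.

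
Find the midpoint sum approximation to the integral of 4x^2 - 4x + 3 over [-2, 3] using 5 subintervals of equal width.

Δx = (3 − (-2))/5 = 1.
Midpoints: -1.5, -0.5, 0.5, 1.5, 2.5.
f(-1.5) = 18, f(-0.5) = 6, f(0.5) = 2, f(1.5) = 6, f(2.5) = 18.
Sum = Δx · [f(-1.5) + f(-0.5) + f(0.5) + f(1.5) + f(2.5)].
Sum = 50.

50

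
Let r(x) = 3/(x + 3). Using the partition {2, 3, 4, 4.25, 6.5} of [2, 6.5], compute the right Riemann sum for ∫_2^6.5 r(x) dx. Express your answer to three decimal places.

Subinterval widths: 1, 1, 0.25, 2.25.
Right endpoints: 3, 4, 4.25, 6.5.
r(3) = 0.5, r(4) = 3/7, r(4.25) = 12/29, r(6.5) = 6/19.
Sum = Σ Δx_i · r(x_i).
Sum ≈ 1.743.

1.743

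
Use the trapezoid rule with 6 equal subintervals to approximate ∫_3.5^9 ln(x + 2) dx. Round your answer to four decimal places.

11.4944

Δx = (9 − 3.5)/6 = 11/12.
f(3.5) ≈ 1.7047, f(53/12) ≈ 1.8589, f(16/3) ≈ 1.9924, f(6.25) ≈ 2.1102, f(43/6) ≈ 2.2156, f(97/12) ≈ 2.3109, f(9) ≈ 2.3979.
T_6 = (Δx/2)·[f(x_0) + 2f(x_1) + ... + 2f(x_{5}) + f(x_6)].
Sum ≈ 11.4944.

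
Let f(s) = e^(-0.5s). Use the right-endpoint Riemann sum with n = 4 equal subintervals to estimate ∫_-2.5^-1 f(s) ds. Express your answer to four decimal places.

Δs = (-1 − (-2.5))/4 = 0.375.
Right endpoints: -2.125, -1.75, -1.375, -1.
f(-2.125) ≈ 2.8936, f(-1.75) ≈ 2.3989, f(-1.375) ≈ 1.9887, f(-1) ≈ 1.6487.
Sum = Δs · [f(-2.125) + f(-1.75) + f(-1.375) + f(-1)].
Sum ≈ 3.3487.

3.3487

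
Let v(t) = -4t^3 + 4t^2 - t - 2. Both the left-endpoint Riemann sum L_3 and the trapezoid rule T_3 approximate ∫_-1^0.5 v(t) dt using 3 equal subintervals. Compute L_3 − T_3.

L_3 = 2.5.
T_3 = 0.25.
L_3 − T_3 = 2.25.

2.25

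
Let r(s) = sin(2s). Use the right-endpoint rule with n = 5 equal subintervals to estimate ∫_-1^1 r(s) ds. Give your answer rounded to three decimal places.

Δs = (1 − (-1))/5 = 0.4.
Right endpoints: -0.6, -0.2, 0.2, 0.6, 1.
r(-0.6) ≈ -0.932, r(-0.2) ≈ -0.389, r(0.2) ≈ 0.389, r(0.6) ≈ 0.932, r(1) ≈ 0.909.
Sum = Δs · [r(-0.6) + r(-0.2) + r(0.2) + r(0.6) + r(1)].
Sum ≈ 0.364.

0.364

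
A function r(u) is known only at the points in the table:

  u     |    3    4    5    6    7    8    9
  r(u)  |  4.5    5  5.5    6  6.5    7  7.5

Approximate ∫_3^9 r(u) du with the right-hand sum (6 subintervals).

Δu = 1.
Sum = 1·[5 + 5.5 + 6 + 6.5 + 7 + 7.5] = 37.5.

37.5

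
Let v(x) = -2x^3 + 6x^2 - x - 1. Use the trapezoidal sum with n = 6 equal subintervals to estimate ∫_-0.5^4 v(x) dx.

-13.9921875

Δx = (4 − (-0.5))/6 = 0.75.
v(-0.5) = 1.25, v(0.25) = -0.90625, v(1) = 2, v(1.75) = 4.90625, v(2.5) = 2.75, v(3.25) = -9.53125, v(4) = -37.
T_6 = (Δx/2)·[v(x_0) + 2v(x_1) + ... + 2v(x_{5}) + v(x_6)].
Sum = -13.9921875.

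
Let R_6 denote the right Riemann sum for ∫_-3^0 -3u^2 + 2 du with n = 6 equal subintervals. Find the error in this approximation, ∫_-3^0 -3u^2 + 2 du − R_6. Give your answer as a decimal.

Exact integral: ∫_-3^0 f(u) du = -21.
R_6 = -14.625.
Error = -21 − (-14.625) = -6.375.

-6.375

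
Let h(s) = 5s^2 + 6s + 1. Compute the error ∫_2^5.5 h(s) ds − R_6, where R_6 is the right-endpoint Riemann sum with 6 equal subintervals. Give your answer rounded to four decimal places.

-45.3987

Exact integral: ∫_2^5.5 h(s) ds ≈ 346.208333.
R_6 ≈ 391.607060.
Error ≈ 346.208333 − 391.607060 ≈ -45.3987.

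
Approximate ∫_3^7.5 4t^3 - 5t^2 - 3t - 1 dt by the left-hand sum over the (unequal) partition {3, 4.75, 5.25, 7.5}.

1197.625

Subinterval widths: 1.75, 0.5, 2.25.
Left endpoints: 3, 4.75, 5.25.
f(3) = 53, f(4.75) = 300.625, f(5.25) = 424.25.
Sum = Σ Δt_i · f(t_i).
Sum = 1197.625.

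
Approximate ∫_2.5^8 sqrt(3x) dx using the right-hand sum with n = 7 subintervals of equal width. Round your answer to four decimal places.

Δx = (8 − 2.5)/7 = 11/14.
Right endpoints: 23/7, 57/14, 34/7, 79/14, 45/7, 101/14, 8.
f(23/7) ≈ 3.1396, f(57/14) ≈ 3.4949, f(34/7) ≈ 3.8173, f(79/14) ≈ 4.1144, f(45/7) ≈ 4.3916, f(101/14) ≈ 4.6522, f(8) ≈ 4.8990.
Sum = Δx · [f(23/7) + f(57/14) + f(34/7) + ...].
Sum ≈ 22.3999.

22.3999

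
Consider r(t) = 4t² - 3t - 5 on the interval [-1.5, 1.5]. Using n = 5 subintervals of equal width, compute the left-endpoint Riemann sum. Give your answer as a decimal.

-2.58

Δt = (1.5 − (-1.5))/5 = 0.6.
Left endpoints: -1.5, -0.9, -0.3, 0.3, 0.9.
r(-1.5) = 8.5, r(-0.9) = 0.94, r(-0.3) = -3.74, r(0.3) = -5.54, r(0.9) = -4.46.
Sum = Δt · [r(-1.5) + r(-0.9) + r(-0.3) + r(0.3) + r(0.9)].
Sum = -2.58.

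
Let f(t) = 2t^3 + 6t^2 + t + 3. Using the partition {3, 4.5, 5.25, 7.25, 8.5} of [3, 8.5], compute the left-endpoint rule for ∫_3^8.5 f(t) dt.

Subinterval widths: 1.5, 0.75, 2, 1.25.
Left endpoints: 3, 4.5, 5.25, 7.25.
f(3) = 114, f(4.5) = 311.25, f(5.25) = 463.03125, f(7.25) = 1087.78125.
Sum = Σ Δt_i · f(t_i).
Sum = 2690.2265625.

2690.2265625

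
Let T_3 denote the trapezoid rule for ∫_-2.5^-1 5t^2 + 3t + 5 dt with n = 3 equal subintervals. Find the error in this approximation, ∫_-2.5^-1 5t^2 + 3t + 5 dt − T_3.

-0.3125

Exact integral: ∫_-2.5^-1 f(t) dt = 24.
T_3 = 24.3125.
Error = 24 − 24.3125 = -0.3125.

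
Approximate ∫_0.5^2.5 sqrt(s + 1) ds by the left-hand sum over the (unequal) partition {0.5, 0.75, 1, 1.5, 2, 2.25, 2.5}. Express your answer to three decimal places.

3.018

Subinterval widths: 0.25, 0.25, 0.5, 0.5, 0.25, 0.25.
Left endpoints: 0.5, 0.75, 1, 1.5, 2, 2.25.
f(0.5) ≈ 1.225, f(0.75) ≈ 1.323, f(1) ≈ 1.414, f(1.5) ≈ 1.581, f(2) ≈ 1.732, f(2.25) ≈ 1.803.
Sum = Σ Δs_i · f(s_i).
Sum ≈ 3.018.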